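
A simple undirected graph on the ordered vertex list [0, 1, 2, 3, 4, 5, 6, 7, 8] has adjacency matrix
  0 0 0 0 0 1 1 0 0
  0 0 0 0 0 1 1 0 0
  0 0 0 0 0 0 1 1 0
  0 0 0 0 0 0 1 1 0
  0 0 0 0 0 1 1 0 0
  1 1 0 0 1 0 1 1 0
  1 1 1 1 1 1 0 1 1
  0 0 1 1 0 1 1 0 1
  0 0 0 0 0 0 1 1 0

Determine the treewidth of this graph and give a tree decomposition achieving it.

Every bag has size at most 3, so the width is 3 − 1 = 2 and tw(G) ≤ 2. On the other hand G contains the 3-clique {6, 7, 8}. A clique must lie in a single bag of any decomposition, so no decomposition can have width below 2. Combining the bounds, tw(G) = 2.

Treewidth 2.
One such decomposition:
Bags: B1 = {5, 6, 7}  B2 = {4, 5, 6}  B3 = {1, 5, 6}  B4 = {3, 6, 7}  B5 = {0, 5, 6}  B6 = {6, 7, 8}  B7 = {2, 6, 7}
Tree: B1–B2, B2–B3, B1–B4, B1–B5, B1–B6, B6–B7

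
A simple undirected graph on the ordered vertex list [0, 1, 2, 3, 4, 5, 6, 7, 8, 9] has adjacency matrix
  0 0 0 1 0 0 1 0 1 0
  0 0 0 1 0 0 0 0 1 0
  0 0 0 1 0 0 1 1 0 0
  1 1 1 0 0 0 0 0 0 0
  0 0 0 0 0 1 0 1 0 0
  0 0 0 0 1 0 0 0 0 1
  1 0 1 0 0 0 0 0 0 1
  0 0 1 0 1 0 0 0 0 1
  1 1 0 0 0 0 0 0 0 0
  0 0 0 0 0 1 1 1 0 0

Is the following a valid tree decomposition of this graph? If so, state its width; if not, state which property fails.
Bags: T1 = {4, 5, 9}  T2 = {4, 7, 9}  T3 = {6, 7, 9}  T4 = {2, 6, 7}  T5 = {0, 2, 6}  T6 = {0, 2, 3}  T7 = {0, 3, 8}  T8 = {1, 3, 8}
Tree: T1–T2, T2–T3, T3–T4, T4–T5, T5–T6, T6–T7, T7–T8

Vertex coverage: the bags together contain {0, 1, 2, 3, 4, 5, 6, 7, 8, 9}, the full vertex set. Edge coverage: each edge of G has both endpoints in at least one bag. Running intersection: for every vertex, the bags containing it form a connected subtree. All three properties hold, so this is a valid tree decomposition of width max|bag| − 1 = 2, and hence tw(G) ≤ 2.

Yes; width 2.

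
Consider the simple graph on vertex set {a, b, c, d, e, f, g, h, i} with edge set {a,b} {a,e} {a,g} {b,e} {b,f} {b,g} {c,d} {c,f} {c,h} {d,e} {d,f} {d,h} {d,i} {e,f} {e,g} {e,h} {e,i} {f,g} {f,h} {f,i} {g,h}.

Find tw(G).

3

A width-3 tree decomposition is:
Bags: B1 = {d, e, f, h}  B2 = {c, d, f, h}  B3 = {e, f, g, h}  B4 = {b, e, f, g}  B5 = {a, b, e, g}  B6 = {d, e, f, i}
Tree: B1–B2, B1–B3, B3–B4, B4–B5, B1–B6
Each bag holds 4 vertices, so the decomposition has width 3, which upper-bounds the treewidth. For the lower bound, the 4 vertices {a, b, e, g} are pairwise adjacent, and any tree decomposition puts a clique entirely inside one bag — forcing width ≥ 3. Therefore the treewidth is 3.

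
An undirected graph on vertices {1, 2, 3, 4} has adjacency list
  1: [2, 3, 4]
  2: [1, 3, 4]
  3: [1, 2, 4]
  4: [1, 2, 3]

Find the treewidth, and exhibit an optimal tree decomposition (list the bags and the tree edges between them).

A single bag containing all 4 vertices is trivially a valid decomposition of width 3. Conversely, {1, 2, 3, 4} is a clique of size 4, and the vertices of any clique must share a bag in every tree decomposition; so some bag has ≥ 4 vertices and tw(G) ≥ 3. Hence tw(G) = 3 exactly.

Treewidth 3.
Bags: B1 = {1, 2, 3, 4}
Tree: (single bag)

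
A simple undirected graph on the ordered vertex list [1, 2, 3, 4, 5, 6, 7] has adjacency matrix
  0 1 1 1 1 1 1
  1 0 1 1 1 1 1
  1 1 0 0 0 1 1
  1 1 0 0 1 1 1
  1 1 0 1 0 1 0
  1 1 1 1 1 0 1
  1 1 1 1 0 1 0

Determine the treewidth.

A width-4 tree decomposition is:
Bags: B1 = {1, 2, 4, 6, 7}  B2 = {1, 2, 3, 6, 7}  B3 = {1, 2, 4, 5, 6}
Tree: B1–B2, B1–B3
The largest bag has 5 vertices, giving width 4; this decomposition certifies tw(G) ≤ 4. Conversely, {1, 2, 3, 6, 7} is a clique of size 5, and the vertices of any clique must share a bag in every tree decomposition; so some bag has ≥ 5 vertices and tw(G) ≥ 4. Hence tw(G) = 4 exactly.

4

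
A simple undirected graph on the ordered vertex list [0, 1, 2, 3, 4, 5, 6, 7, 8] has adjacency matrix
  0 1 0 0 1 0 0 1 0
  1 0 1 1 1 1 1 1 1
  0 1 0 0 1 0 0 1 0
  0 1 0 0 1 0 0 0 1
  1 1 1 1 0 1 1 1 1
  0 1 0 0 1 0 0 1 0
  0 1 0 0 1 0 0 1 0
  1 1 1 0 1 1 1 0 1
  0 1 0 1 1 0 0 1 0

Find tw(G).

3

A width-3 tree decomposition is:
Bags: B1 = {1, 2, 4, 7}  B2 = {1, 4, 6, 7}  B3 = {0, 1, 4, 7}  B4 = {1, 4, 5, 7}  B5 = {1, 4, 7, 8}  B6 = {1, 3, 4, 8}
Tree: B1–B2, B2–B3, B2–B4, B1–B5, B5–B6
Each bag holds 4 vertices, so the decomposition has width 3, which upper-bounds the treewidth. On the other hand G contains the 4-clique {1, 3, 4, 8}. A clique must lie in a single bag of any decomposition, so no decomposition can have width below 3. Therefore the treewidth is 3.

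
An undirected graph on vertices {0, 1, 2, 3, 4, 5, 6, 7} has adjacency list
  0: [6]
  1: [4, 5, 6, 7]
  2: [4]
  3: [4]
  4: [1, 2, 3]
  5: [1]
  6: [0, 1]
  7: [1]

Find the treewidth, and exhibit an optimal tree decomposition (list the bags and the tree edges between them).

Treewidth 1.
One optimal decomposition is:
Bags: B1 = {1, 5}  B2 = {1, 6}  B3 = {0, 6}  B4 = {1, 7}  B5 = {1, 4}  B6 = {3, 4}  B7 = {2, 4}
Tree: B1–B2, B2–B3, B2–B4, B4–B5, B5–B6, B5–B7

Every bag has size at most 2, so the width is 2 − 1 = 1 and tw(G) ≤ 1. Any graph with an edge has treewidth ≥ 1, and G has the edge 1–5. Therefore the treewidth is 1.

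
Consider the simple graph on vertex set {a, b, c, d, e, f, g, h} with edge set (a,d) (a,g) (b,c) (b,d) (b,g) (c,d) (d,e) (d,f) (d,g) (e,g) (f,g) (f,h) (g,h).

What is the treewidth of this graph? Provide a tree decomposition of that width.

Treewidth 2.
One optimal decomposition is:
Bags: B1 = {b, d, g}  B2 = {d, f, g}  B3 = {b, c, d}  B4 = {d, e, g}  B5 = {f, g, h}  B6 = {a, d, g}
Tree: B1–B2, B1–B3, B1–B4, B2–B5, B2–B6

Each bag holds 3 vertices, so the decomposition has width 2, which upper-bounds the treewidth. On the other hand G contains the 3-clique {d, e, g}. A clique must lie in a single bag of any decomposition, so no decomposition can have width below 2. Hence tw(G) = 2 exactly.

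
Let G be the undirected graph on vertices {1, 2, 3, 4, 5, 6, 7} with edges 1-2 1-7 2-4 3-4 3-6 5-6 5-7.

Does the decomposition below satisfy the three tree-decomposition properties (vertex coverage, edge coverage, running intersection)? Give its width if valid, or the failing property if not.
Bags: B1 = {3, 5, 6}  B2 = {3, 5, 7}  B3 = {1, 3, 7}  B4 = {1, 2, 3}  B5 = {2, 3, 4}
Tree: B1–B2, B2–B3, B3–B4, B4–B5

Yes; width 2.

Vertex coverage: the bags together contain {1, 2, 3, 4, 5, 6, 7}, the full vertex set. Edge coverage: each edge of G has both endpoints in at least one bag. Running intersection: for every vertex, the bags containing it form a connected subtree. All three properties hold, so this is a valid tree decomposition of width max|bag| − 1 = 2, and hence tw(G) ≤ 2.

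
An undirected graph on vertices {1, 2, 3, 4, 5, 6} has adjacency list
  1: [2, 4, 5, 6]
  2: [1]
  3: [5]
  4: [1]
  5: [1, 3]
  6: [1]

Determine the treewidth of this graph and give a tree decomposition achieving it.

Treewidth 1.
Bags: B1 = {1, 6}  B2 = {1, 2}  B3 = {1, 4}  B4 = {1, 5}  B5 = {3, 5}
Tree: B1–B2, B1–B3, B3–B4, B4–B5

Each bag holds 2 vertices, so the decomposition has width 1, which upper-bounds the treewidth. G has an edge, so its treewidth is at least 1. Therefore the treewidth is 1.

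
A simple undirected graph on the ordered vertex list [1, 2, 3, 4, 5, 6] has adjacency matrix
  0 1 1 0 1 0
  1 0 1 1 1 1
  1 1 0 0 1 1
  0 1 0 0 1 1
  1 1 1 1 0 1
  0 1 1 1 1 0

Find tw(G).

A width-3 tree decomposition is:
Bags: B1 = {2, 3, 5, 6}  B2 = {2, 4, 5, 6}  B3 = {1, 2, 3, 5}
Tree: B1–B2, B1–B3
Each bag holds 4 vertices, so the decomposition has width 3, which upper-bounds the treewidth. On the other hand G contains the 4-clique {1, 2, 3, 5}. A clique must lie in a single bag of any decomposition, so no decomposition can have width below 3. The upper and lower bounds meet at 3, so that is the treewidth.

3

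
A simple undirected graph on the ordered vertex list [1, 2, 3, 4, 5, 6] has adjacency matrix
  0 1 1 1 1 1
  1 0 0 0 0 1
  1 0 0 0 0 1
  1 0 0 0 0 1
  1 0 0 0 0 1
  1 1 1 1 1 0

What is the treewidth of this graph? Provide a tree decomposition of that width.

Treewidth 2.
One such decomposition:
Bags: B1 = {1, 2, 6}  B2 = {1, 3, 6}  B3 = {1, 4, 6}  B4 = {1, 5, 6}
Tree: B1–B2, B2–B3, B3–B4

Every bag has size at most 3, so the width is 3 − 1 = 2 and tw(G) ≤ 2. For the lower bound, the 3 vertices {1, 2, 6} are pairwise adjacent, and any tree decomposition puts a clique entirely inside one bag — forcing width ≥ 2. Combining the bounds, tw(G) = 2.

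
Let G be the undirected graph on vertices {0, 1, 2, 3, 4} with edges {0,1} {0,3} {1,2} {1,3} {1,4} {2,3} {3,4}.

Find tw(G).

A width-2 tree decomposition is:
Bags: B1 = {0, 1, 3}  B2 = {1, 2, 3}  B3 = {1, 3, 4}
Tree: B1–B2, B1–B3
The largest bag has 3 vertices, giving width 2; this decomposition certifies tw(G) ≤ 2. Conversely, {0, 1, 3} is a clique of size 3, and the vertices of any clique must share a bag in every tree decomposition; so some bag has ≥ 3 vertices and tw(G) ≥ 2. Therefore the treewidth is 2.

2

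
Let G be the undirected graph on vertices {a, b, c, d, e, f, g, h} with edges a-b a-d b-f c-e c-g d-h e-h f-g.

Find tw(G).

A width-2 tree decomposition is:
Bags: B1 = {c, e, g}  B2 = {e, f, g}  B3 = {b, e, f}  B4 = {a, b, e}  B5 = {a, d, e}  B6 = {d, e, h}
Tree: B1–B2, B2–B3, B3–B4, B4–B5, B5–B6
The largest bag has 3 vertices, giving width 2; this decomposition certifies tw(G) ≤ 2. Since e–c–g–f–b–a–d–h–e is a cycle in G, G is not acyclic. Forests are exactly the graphs of treewidth ≤ 1, so tw(G) ≥ 2. Therefore the treewidth is 2.

2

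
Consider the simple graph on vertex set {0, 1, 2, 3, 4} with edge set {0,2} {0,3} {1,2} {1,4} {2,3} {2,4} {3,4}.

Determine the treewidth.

A width-2 tree decomposition is:
Bags: B1 = {2, 3, 4}  B2 = {0, 2, 3}  B3 = {1, 2, 4}
Tree: B1–B2, B1–B3
Every bag has size at most 3, so the width is 3 − 1 = 2 and tw(G) ≤ 2. Conversely, {1, 2, 4} is a clique of size 3, and the vertices of any clique must share a bag in every tree decomposition; so some bag has ≥ 3 vertices and tw(G) ≥ 2. Hence tw(G) = 2 exactly.

2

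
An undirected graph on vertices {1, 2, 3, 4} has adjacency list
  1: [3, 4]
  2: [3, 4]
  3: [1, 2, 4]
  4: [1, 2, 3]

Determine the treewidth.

2

A width-2 tree decomposition is:
Bags: B1 = {1, 3, 4}  B2 = {2, 3, 4}
Tree: B1–B2
The largest bag has 3 vertices, giving width 2; this decomposition certifies tw(G) ≤ 2. On the other hand G contains the 3-clique {1, 3, 4}. A clique must lie in a single bag of any decomposition, so no decomposition can have width below 2. Hence tw(G) = 2 exactly.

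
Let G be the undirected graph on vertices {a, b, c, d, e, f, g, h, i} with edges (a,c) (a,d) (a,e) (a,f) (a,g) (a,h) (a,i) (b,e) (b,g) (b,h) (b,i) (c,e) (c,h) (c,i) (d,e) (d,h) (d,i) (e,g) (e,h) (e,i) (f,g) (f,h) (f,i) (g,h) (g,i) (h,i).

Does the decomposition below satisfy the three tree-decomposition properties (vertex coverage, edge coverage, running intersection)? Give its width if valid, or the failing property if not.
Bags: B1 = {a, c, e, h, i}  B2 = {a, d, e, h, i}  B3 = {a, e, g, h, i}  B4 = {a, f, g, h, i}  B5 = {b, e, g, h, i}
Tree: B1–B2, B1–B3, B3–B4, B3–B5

Yes; width 4.

Vertex coverage: the bags together contain {a, b, c, d, e, f, g, h, i}, the full vertex set. Edge coverage: each edge of G has both endpoints in at least one bag. Running intersection: for every vertex, the bags containing it form a connected subtree. All three properties hold, so this is a valid tree decomposition of width max|bag| − 1 = 4, and hence tw(G) ≤ 4.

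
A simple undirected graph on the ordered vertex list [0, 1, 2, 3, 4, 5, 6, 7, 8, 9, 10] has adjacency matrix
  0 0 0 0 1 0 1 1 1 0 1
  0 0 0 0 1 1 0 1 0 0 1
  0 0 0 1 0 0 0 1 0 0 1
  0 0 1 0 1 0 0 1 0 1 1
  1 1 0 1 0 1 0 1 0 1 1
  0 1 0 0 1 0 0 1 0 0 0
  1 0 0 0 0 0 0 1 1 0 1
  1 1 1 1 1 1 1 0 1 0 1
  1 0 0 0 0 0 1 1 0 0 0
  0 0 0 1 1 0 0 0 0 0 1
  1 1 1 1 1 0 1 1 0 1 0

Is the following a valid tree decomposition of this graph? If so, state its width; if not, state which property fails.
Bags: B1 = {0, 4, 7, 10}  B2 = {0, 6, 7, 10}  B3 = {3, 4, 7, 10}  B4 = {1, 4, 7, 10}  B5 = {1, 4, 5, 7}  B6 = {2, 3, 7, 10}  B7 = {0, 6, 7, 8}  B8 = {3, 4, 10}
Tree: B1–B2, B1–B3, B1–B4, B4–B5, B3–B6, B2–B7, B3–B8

A tree decomposition must satisfy three properties: every vertex lies in some bag; for every edge, both endpoints lie together in some bag; and for every vertex, the bags containing it form a connected subtree. Here vertex 9 appears in no bag, so the decomposition is invalid.

No — vertex 9 appears in no bag.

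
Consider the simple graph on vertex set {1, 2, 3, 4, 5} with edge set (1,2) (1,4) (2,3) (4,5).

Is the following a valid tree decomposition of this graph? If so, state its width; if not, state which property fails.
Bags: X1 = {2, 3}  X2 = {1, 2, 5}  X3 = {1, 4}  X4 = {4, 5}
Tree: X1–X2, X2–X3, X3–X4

No — bags containing vertex 5 are not connected in the tree.

A tree decomposition must satisfy three properties: every vertex lies in some bag; for every edge, both endpoints lie together in some bag; and for every vertex, the bags containing it form a connected subtree. Here bags containing vertex 5 are not connected in the tree, so the decomposition is invalid.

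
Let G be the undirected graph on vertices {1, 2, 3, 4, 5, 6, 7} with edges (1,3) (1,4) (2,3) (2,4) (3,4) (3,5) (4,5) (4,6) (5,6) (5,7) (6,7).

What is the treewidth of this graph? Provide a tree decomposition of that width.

Every bag has size at most 3, so the width is 3 − 1 = 2 and tw(G) ≤ 2. Conversely, {1, 3, 4} is a clique of size 3, and the vertices of any clique must share a bag in every tree decomposition; so some bag has ≥ 3 vertices and tw(G) ≥ 2. Combining the bounds, tw(G) = 2.

Treewidth 2.
One such decomposition:
Bags: B1 = {3, 4, 5}  B2 = {2, 3, 4}  B3 = {4, 5, 6}  B4 = {1, 3, 4}  B5 = {5, 6, 7}
Tree: B1–B2, B1–B3, B2–B4, B3–B5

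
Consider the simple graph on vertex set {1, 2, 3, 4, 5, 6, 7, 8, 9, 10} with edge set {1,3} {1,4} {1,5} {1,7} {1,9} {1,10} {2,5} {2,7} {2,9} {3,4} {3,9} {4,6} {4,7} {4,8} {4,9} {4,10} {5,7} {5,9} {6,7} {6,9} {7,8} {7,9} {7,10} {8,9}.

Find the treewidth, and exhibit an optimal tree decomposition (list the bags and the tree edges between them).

Treewidth 3.
Bags: B1 = {1, 5, 7, 9}  B2 = {1, 4, 7, 9}  B3 = {2, 5, 7, 9}  B4 = {4, 7, 8, 9}  B5 = {1, 3, 4, 9}  B6 = {4, 6, 7, 9}  B7 = {1, 4, 7, 10}
Tree: B1–B2, B1–B3, B2–B4, B2–B5, B2–B6, B2–B7

Each bag holds 4 vertices, so the decomposition has width 3, which upper-bounds the treewidth. Conversely, {1, 3, 4, 9} is a clique of size 4, and the vertices of any clique must share a bag in every tree decomposition; so some bag has ≥ 4 vertices and tw(G) ≥ 3. Hence tw(G) = 3 exactly.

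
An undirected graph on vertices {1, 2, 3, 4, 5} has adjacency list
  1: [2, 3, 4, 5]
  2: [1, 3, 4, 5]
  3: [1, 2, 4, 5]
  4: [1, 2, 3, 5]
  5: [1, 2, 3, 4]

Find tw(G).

A width-4 tree decomposition is:
Bags: B1 = {1, 2, 3, 4, 5}
Tree: (single bag)
A single bag containing all 5 vertices is trivially a valid decomposition of width 4. Conversely, {1, 2, 3, 4, 5} is a clique of size 5, and the vertices of any clique must share a bag in every tree decomposition; so some bag has ≥ 5 vertices and tw(G) ≥ 4. Combining the bounds, tw(G) = 4.

4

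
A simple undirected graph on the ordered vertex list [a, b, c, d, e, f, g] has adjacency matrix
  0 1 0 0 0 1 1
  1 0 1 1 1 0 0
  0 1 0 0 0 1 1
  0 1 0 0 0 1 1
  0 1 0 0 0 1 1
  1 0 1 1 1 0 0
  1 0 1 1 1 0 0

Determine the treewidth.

3

A width-3 tree decomposition is:
Bags: B1 = {b, c, f, g}  B2 = {b, e, f, g}  B3 = {a, b, f, g}  B4 = {b, d, f, g}
Tree: B1–B2, B2–B3, B3–B4
Every bag has size at most 4, so the width is 4 − 1 = 3 and tw(G) ≤ 3. For the lower bound: the 4 vertex sets {c,f}, {e,g}, {b}, {a} are disjoint, each induces a connected subgraph, and every pair is joined by at least one edge of G. Contracting each set to a single vertex therefore yields K_{4} as a minor, and since treewidth is minor-monotone, tw(G) ≥ tw(K_{4}) = 3. The upper and lower bounds meet at 3, so that is the treewidth.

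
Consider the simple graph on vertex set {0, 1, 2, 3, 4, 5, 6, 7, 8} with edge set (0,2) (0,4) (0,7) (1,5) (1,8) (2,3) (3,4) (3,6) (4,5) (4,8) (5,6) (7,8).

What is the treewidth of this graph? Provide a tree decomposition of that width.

Treewidth 3.
One optimal decomposition is:
Bags: B1 = {0, 2, 7, 8}  B2 = {0, 2, 4, 8}  B3 = {2, 3, 4, 8}  B4 = {1, 3, 4, 8}  B5 = {1, 3, 4, 5}  B6 = {1, 3, 5, 6}
Tree: B1–B2, B2–B3, B3–B4, B4–B5, B5–B6

Every bag has size at most 4, so the width is 4 − 1 = 3 and tw(G) ≤ 3. For the lower bound: the 4 vertex sets {0,2,7}, {8}, {4}, {1,3,5,6} are disjoint, each induces a connected subgraph, and every pair is joined by at least one edge of G. Contracting each set to a single vertex therefore yields K_{4} as a minor, and since treewidth is minor-monotone, tw(G) ≥ tw(K_{4}) = 3. Hence tw(G) = 3 exactly.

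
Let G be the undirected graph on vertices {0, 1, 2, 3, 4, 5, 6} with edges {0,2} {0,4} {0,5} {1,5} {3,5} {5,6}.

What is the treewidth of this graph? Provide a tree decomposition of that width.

Treewidth 1.
One such decomposition:
Bags: B1 = {1, 5}  B2 = {0, 5}  B3 = {0, 4}  B4 = {0, 2}  B5 = {3, 5}  B6 = {5, 6}
Tree: B1–B2, B2–B3, B2–B4, B1–B5, B5–B6

The largest bag has 2 vertices, giving width 1; this decomposition certifies tw(G) ≤ 1. G has an edge, so its treewidth is at least 1. The upper and lower bounds meet at 1, so that is the treewidth.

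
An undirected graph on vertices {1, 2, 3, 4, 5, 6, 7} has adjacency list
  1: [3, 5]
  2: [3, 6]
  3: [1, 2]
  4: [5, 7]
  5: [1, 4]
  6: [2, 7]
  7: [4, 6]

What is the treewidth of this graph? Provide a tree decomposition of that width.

Each bag holds 3 vertices, so the decomposition has width 2, which upper-bounds the treewidth. For the lower bound, G contains the cycle 3–1–5–4–7–6–2–3, so G is not a forest; only forests have treewidth ≤ 1, hence tw(G) ≥ 2. Hence tw(G) = 2 exactly.

Treewidth 2.
Bags: B1 = {1, 3, 5}  B2 = {3, 4, 5}  B3 = {3, 4, 7}  B4 = {3, 6, 7}  B5 = {2, 3, 6}
Tree: B1–B2, B2–B3, B3–B4, B4–B5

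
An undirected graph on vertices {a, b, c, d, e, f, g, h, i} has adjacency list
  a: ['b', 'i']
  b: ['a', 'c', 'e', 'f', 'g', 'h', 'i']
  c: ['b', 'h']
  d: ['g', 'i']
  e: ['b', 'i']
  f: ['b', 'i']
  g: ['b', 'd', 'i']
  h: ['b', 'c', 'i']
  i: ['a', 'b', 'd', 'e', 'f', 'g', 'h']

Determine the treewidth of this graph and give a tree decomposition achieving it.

The largest bag has 3 vertices, giving width 2; this decomposition certifies tw(G) ≤ 2. Conversely, {d, g, i} is a clique of size 3, and the vertices of any clique must share a bag in every tree decomposition; so some bag has ≥ 3 vertices and tw(G) ≥ 2. Therefore the treewidth is 2.

Treewidth 2.
One such decomposition:
Bags: B1 = {b, f, i}  B2 = {b, h, i}  B3 = {b, g, i}  B4 = {d, g, i}  B5 = {b, c, h}  B6 = {b, e, i}  B7 = {a, b, i}
Tree: B1–B2, B1–B3, B3–B4, B2–B5, B2–B6, B6–B7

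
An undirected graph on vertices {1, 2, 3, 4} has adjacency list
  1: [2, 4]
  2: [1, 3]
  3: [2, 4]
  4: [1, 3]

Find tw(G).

2

A width-2 tree decomposition is:
Bags: B1 = {1, 2, 4}  B2 = {2, 3, 4}
Tree: B1–B2
The largest bag has 3 vertices, giving width 2; this decomposition certifies tw(G) ≤ 2. The edges 4–1–2–3–4 form a cycle, so G is not a tree and its treewidth is at least 2. Therefore the treewidth is 2.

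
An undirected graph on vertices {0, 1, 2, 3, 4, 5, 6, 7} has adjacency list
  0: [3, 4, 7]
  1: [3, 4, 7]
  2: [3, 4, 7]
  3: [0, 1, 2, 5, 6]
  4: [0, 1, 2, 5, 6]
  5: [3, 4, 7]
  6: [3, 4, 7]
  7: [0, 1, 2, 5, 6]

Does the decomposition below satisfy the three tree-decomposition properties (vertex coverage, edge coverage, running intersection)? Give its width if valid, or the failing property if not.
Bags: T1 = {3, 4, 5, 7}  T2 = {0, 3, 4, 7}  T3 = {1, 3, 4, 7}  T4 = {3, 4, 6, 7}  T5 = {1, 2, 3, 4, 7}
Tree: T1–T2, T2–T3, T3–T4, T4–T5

A tree decomposition must satisfy three properties: every vertex lies in some bag; for every edge, both endpoints lie together in some bag; and for every vertex, the bags containing it form a connected subtree. Here bags containing vertex 1 are not connected in the tree, so the decomposition is invalid.

No — bags containing vertex 1 are not connected in the tree.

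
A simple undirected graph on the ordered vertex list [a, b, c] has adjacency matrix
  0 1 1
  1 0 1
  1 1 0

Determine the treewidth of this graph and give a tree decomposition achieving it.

Treewidth 2.
Bags: B1 = {a, b, c}
Tree: (single bag)

A single bag containing all 3 vertices is trivially a valid decomposition of width 2. On the other hand G contains the 3-clique {a, b, c}. A clique must lie in a single bag of any decomposition, so no decomposition can have width below 2. Combining the bounds, tw(G) = 2.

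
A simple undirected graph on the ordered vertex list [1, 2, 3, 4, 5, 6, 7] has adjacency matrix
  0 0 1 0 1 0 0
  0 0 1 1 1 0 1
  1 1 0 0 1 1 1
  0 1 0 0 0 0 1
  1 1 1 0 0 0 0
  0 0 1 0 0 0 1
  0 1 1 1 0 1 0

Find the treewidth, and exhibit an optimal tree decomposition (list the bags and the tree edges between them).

Treewidth 2.
One optimal decomposition is:
Bags: B1 = {2, 4, 7}  B2 = {2, 3, 7}  B3 = {2, 3, 5}  B4 = {3, 6, 7}  B5 = {1, 3, 5}
Tree: B1–B2, B2–B3, B2–B4, B3–B5

The largest bag has 3 vertices, giving width 2; this decomposition certifies tw(G) ≤ 2. For the lower bound, the 3 vertices {1, 3, 5} are pairwise adjacent, and any tree decomposition puts a clique entirely inside one bag — forcing width ≥ 2. Therefore the treewidth is 2.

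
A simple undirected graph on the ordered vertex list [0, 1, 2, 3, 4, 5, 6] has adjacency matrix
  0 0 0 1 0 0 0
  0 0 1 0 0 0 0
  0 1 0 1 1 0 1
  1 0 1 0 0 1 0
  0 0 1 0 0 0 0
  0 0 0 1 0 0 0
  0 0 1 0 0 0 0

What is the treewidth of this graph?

1

A width-1 tree decomposition is:
Bags: B1 = {0, 3}  B2 = {2, 3}  B3 = {2, 6}  B4 = {1, 2}  B5 = {2, 4}  B6 = {3, 5}
Tree: B1–B2, B2–B3, B3–B4, B3–B5, B2–B6
The largest bag has 2 vertices, giving width 1; this decomposition certifies tw(G) ≤ 1. Since G has at least one edge (e.g. 3–0), it is not an edgeless graph, so tw(G) ≥ 1. Hence tw(G) = 1 exactly.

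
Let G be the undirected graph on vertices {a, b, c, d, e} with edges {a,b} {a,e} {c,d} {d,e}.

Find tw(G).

A width-1 tree decomposition is:
Bags: B1 = {d, e}  B2 = {c, d}  B3 = {a, e}  B4 = {a, b}
Tree: B1–B2, B1–B3, B3–B4
The largest bag has 2 vertices, giving width 1; this decomposition certifies tw(G) ≤ 1. Since G has at least one edge (e.g. d–e), it is not an edgeless graph, so tw(G) ≥ 1. Combining the bounds, tw(G) = 1.

1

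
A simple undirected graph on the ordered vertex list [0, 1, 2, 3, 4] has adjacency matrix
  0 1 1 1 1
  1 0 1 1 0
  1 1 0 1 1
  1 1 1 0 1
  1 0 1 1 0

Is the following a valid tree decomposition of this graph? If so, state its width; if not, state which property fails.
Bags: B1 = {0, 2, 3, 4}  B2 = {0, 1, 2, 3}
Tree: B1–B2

Yes; width 3.

Vertex coverage: the bags together contain {0, 1, 2, 3, 4}, the full vertex set. Edge coverage: each edge of G has both endpoints in at least one bag. Running intersection: for every vertex, the bags containing it form a connected subtree. All three properties hold, so this is a valid tree decomposition of width max|bag| − 1 = 3, and hence tw(G) ≤ 3.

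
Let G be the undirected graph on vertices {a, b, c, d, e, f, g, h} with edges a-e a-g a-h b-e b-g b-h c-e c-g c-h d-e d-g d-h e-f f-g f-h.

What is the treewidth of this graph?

3

A width-3 tree decomposition is:
Bags: B1 = {a, e, g, h}  B2 = {e, f, g, h}  B3 = {d, e, g, h}  B4 = {c, e, g, h}  B5 = {b, e, g, h}
Tree: B1–B2, B2–B3, B3–B4, B4–B5
Every bag has size at most 4, so the width is 4 − 1 = 3 and tw(G) ≤ 3. For the lower bound: the 4 vertex sets {a,e}, {f,g}, {h}, {d} are disjoint, each induces a connected subgraph, and every pair is joined by at least one edge of G. Contracting each set to a single vertex therefore yields K_{4} as a minor, and since treewidth is minor-monotone, tw(G) ≥ tw(K_{4}) = 3. Therefore the treewidth is 3.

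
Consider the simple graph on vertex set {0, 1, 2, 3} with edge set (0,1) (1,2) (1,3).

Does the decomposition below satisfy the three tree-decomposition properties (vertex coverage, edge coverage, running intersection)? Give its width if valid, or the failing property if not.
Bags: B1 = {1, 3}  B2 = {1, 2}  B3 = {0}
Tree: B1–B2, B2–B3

A tree decomposition must satisfy three properties: every vertex lies in some bag; for every edge, both endpoints lie together in some bag; and for every vertex, the bags containing it form a connected subtree. Here edge (1,0) lies in no bag, so the decomposition is invalid.

No — edge (1,0) lies in no bag.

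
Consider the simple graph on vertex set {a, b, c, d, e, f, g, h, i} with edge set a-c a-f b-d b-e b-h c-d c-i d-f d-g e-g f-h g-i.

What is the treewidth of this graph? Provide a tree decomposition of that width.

Each bag holds 4 vertices, so the decomposition has width 3, which upper-bounds the treewidth. For the lower bound: the 4 vertex sets {b,e,h}, {g}, {d}, {a,c,f,i} are disjoint, each induces a connected subgraph, and every pair is joined by at least one edge of G. Contracting each set to a single vertex therefore yields K_{4} as a minor, and since treewidth is minor-monotone, tw(G) ≥ tw(K_{4}) = 3. The upper and lower bounds meet at 3, so that is the treewidth.

Treewidth 3.
One such decomposition:
Bags: B1 = {b, e, g, h}  B2 = {b, d, g, h}  B3 = {d, f, g, h}  B4 = {d, f, g, i}  B5 = {c, d, f, i}  B6 = {a, c, f, i}
Tree: B1–B2, B2–B3, B3–B4, B4–B5, B5–B6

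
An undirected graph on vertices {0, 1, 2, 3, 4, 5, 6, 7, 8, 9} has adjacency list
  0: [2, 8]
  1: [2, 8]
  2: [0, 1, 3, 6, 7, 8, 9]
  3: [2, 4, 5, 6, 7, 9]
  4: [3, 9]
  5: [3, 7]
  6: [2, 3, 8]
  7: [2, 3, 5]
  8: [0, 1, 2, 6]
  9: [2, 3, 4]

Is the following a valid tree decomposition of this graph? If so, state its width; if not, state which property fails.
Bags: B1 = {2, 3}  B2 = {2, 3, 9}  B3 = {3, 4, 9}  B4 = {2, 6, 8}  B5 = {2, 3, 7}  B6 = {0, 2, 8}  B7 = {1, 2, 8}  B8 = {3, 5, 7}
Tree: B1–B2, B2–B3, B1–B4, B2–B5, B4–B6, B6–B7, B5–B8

No — edge (6,3) lies in no bag.

A tree decomposition must satisfy three properties: every vertex lies in some bag; for every edge, both endpoints lie together in some bag; and for every vertex, the bags containing it form a connected subtree. Here edge (6,3) lies in no bag, so the decomposition is invalid.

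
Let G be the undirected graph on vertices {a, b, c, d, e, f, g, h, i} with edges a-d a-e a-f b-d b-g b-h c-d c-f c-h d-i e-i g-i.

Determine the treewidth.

3

A width-3 tree decomposition is:
Bags: B1 = {a, c, f, h}  B2 = {a, c, d, h}  B3 = {a, b, d, h}  B4 = {a, b, d, e}  B5 = {b, d, e, i}  B6 = {b, e, g, i}
Tree: B1–B2, B2–B3, B3–B4, B4–B5, B5–B6
The largest bag has 4 vertices, giving width 3; this decomposition certifies tw(G) ≤ 3. For the lower bound: the 4 vertex sets {c,f,h}, {a}, {d}, {b,e,g,i} are disjoint, each induces a connected subgraph, and every pair is joined by at least one edge of G. Contracting each set to a single vertex therefore yields K_{4} as a minor, and since treewidth is minor-monotone, tw(G) ≥ tw(K_{4}) = 3. Therefore the treewidth is 3.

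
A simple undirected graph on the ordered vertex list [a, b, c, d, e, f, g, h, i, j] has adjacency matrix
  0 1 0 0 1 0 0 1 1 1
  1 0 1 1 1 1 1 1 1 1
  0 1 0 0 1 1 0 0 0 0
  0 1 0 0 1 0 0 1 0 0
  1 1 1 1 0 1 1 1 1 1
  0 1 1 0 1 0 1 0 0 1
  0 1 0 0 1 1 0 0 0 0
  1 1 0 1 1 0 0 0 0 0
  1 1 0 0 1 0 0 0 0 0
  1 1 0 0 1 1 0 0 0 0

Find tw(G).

3

A width-3 tree decomposition is:
Bags: B1 = {b, e, f, j}  B2 = {a, b, e, j}  B3 = {b, c, e, f}  B4 = {a, b, e, i}  B5 = {a, b, e, h}  B6 = {b, e, f, g}  B7 = {b, d, e, h}
Tree: B1–B2, B1–B3, B2–B4, B2–B5, B1–B6, B5–B7
Each bag holds 4 vertices, so the decomposition has width 3, which upper-bounds the treewidth. For the lower bound, the 4 vertices {b, d, e, h} are pairwise adjacent, and any tree decomposition puts a clique entirely inside one bag — forcing width ≥ 3. Hence tw(G) = 3 exactly.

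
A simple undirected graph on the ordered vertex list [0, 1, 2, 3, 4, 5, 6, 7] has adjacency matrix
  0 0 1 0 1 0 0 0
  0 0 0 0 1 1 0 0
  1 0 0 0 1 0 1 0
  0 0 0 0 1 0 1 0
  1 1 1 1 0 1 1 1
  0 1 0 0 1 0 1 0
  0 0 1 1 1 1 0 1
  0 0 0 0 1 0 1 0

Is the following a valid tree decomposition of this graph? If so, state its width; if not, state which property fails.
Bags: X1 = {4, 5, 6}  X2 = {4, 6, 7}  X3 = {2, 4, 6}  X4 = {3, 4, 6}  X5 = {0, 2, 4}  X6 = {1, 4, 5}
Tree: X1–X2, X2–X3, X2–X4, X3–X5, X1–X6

Checking the three conditions: (i) the bags cover all of {0, 1, 2, 3, 4, 5, 6, 7}; (ii) for each edge, some bag contains both endpoints; (iii) the bags containing any fixed vertex form a subtree. All hold, so the decomposition is valid with width 3 − 1 = 2.

Yes; width 2.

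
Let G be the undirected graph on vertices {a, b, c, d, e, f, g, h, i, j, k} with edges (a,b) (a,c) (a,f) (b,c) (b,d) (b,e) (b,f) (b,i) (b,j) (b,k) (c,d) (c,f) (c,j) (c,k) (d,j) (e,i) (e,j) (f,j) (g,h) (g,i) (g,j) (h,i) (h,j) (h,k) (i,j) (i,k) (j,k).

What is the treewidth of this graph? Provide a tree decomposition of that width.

Treewidth 3.
One optimal decomposition is:
Bags: B1 = {b, c, f, j}  B2 = {b, c, j, k}  B3 = {b, i, j, k}  B4 = {b, c, d, j}  B5 = {h, i, j, k}  B6 = {g, h, i, j}  B7 = {b, e, i, j}  B8 = {a, b, c, f}
Tree: B1–B2, B2–B3, B2–B4, B3–B5, B5–B6, B3–B7, B1–B8

Each bag holds 4 vertices, so the decomposition has width 3, which upper-bounds the treewidth. For the lower bound, the 4 vertices {g, h, i, j} are pairwise adjacent, and any tree decomposition puts a clique entirely inside one bag — forcing width ≥ 3. Hence tw(G) = 3 exactly.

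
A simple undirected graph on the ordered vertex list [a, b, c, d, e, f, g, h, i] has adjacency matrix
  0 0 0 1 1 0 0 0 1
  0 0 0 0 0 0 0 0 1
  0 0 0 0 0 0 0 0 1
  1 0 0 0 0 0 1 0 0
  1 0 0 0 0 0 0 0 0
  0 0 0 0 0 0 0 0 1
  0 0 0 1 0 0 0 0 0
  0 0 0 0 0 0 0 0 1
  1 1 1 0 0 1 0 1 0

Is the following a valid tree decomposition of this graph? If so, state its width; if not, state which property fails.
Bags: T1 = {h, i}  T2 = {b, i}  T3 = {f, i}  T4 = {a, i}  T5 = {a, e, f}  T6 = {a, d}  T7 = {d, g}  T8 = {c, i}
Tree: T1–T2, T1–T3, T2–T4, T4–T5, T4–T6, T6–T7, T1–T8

A tree decomposition must satisfy three properties: every vertex lies in some bag; for every edge, both endpoints lie together in some bag; and for every vertex, the bags containing it form a connected subtree. Here bags containing vertex f are not connected in the tree, so the decomposition is invalid.

No — bags containing vertex f are not connected in the tree.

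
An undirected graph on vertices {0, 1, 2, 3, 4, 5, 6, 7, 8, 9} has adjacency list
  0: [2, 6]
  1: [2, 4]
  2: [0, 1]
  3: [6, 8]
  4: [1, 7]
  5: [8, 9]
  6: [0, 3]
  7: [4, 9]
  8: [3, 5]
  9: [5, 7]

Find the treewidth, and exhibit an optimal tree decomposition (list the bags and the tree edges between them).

Every bag has size at most 3, so the width is 3 − 1 = 2 and tw(G) ≤ 2. The edges 8–5–9–7–4–1–2–0–6–3–8 form a cycle, so G is not a tree and its treewidth is at least 2. The upper and lower bounds meet at 2, so that is the treewidth.

Treewidth 2.
One optimal decomposition is:
Bags: B1 = {5, 8, 9}  B2 = {7, 8, 9}  B3 = {4, 7, 8}  B4 = {1, 4, 8}  B5 = {1, 2, 8}  B6 = {0, 2, 8}  B7 = {0, 6, 8}  B8 = {3, 6, 8}
Tree: B1–B2, B2–B3, B3–B4, B4–B5, B5–B6, B6–B7, B7–B8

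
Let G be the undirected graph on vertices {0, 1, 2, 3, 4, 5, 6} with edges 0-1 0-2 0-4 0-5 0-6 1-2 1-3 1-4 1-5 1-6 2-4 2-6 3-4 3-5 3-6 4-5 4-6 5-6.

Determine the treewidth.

A width-4 tree decomposition is:
Bags: B1 = {1, 3, 4, 5, 6}  B2 = {0, 1, 4, 5, 6}  B3 = {0, 1, 2, 4, 6}
Tree: B1–B2, B2–B3
Every bag has size at most 5, so the width is 5 − 1 = 4 and tw(G) ≤ 4. Conversely, {0, 1, 2, 4, 6} is a clique of size 5, and the vertices of any clique must share a bag in every tree decomposition; so some bag has ≥ 5 vertices and tw(G) ≥ 4. Therefore the treewidth is 4.

4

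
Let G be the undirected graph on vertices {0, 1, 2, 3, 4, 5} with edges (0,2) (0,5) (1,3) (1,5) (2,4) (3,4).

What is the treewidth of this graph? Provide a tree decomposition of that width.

Treewidth 2.
One such decomposition:
Bags: B1 = {1, 3, 5}  B2 = {0, 3, 5}  B3 = {0, 2, 3}  B4 = {2, 3, 4}
Tree: B1–B2, B2–B3, B3–B4

Each bag holds 3 vertices, so the decomposition has width 2, which upper-bounds the treewidth. The edges 3–1–5–0–2–4–3 form a cycle, so G is not a tree and its treewidth is at least 2. Combining the bounds, tw(G) = 2.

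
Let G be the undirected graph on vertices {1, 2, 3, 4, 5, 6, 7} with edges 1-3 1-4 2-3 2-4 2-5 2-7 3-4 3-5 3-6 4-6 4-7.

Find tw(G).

2

A width-2 tree decomposition is:
Bags: B1 = {2, 3, 4}  B2 = {2, 4, 7}  B3 = {3, 4, 6}  B4 = {2, 3, 5}  B5 = {1, 3, 4}
Tree: B1–B2, B1–B3, B1–B4, B3–B5
The largest bag has 3 vertices, giving width 2; this decomposition certifies tw(G) ≤ 2. For the lower bound, the 3 vertices {1, 3, 4} are pairwise adjacent, and any tree decomposition puts a clique entirely inside one bag — forcing width ≥ 2. Combining the bounds, tw(G) = 2.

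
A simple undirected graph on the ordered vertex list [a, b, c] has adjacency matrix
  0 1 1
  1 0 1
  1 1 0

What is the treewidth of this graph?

2

A width-2 tree decomposition is:
Bags: B1 = {a, b, c}
Tree: (single bag)
With just one bag of size 3, the width is 3 − 1 = 2, so tw(G) ≤ 2. On the other hand G contains the 3-clique {a, b, c}. A clique must lie in a single bag of any decomposition, so no decomposition can have width below 2. The upper and lower bounds meet at 2, so that is the treewidth.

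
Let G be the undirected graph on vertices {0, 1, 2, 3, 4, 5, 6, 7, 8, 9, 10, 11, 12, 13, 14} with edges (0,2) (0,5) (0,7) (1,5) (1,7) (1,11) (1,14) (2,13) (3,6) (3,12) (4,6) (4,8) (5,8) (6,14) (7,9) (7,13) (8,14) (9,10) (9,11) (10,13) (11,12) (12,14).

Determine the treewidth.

3

A width-3 tree decomposition is:
Bags: B1 = {3, 4, 6, 8}  B2 = {3, 6, 8, 14}  B3 = {3, 8, 12, 14}  B4 = {5, 8, 12, 14}  B5 = {1, 5, 12, 14}  B6 = {1, 5, 11, 12}  B7 = {0, 1, 5, 11}  B8 = {0, 1, 7, 11}  B9 = {0, 7, 9, 11}  B10 = {0, 2, 7, 9}  B11 = {2, 7, 9, 13}  B12 = {2, 9, 10, 13}
Tree: B1–B2, B2–B3, B3–B4, B4–B5, B5–B6, B6–B7, B7–B8, B8–B9, B9–B10, B10–B11, B11–B12
Each bag holds 4 vertices, so the decomposition has width 3, which upper-bounds the treewidth. For the lower bound: the 4 vertex sets {3,4,6}, {8}, {14}, {1,5,11,12} are disjoint, each induces a connected subgraph, and every pair is joined by at least one edge of G. Contracting each set to a single vertex therefore yields K_{4} as a minor, and since treewidth is minor-monotone, tw(G) ≥ tw(K_{4}) = 3. Therefore the treewidth is 3.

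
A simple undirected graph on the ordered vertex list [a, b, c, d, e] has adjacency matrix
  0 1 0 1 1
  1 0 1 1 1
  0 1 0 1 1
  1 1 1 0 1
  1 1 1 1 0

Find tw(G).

3

A width-3 tree decomposition is:
Bags: B1 = {a, b, d, e}  B2 = {b, c, d, e}
Tree: B1–B2
The largest bag has 4 vertices, giving width 3; this decomposition certifies tw(G) ≤ 3. Conversely, {b, c, d, e} is a clique of size 4, and the vertices of any clique must share a bag in every tree decomposition; so some bag has ≥ 4 vertices and tw(G) ≥ 3. Hence tw(G) = 3 exactly.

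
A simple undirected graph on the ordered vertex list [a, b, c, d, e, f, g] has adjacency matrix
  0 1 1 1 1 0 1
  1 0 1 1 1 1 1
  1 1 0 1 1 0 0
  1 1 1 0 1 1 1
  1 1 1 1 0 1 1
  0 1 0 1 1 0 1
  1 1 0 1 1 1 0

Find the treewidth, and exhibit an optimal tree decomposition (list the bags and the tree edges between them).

Every bag has size at most 5, so the width is 5 − 1 = 4 and tw(G) ≤ 4. Conversely, {b, d, e, f, g} is a clique of size 5, and the vertices of any clique must share a bag in every tree decomposition; so some bag has ≥ 5 vertices and tw(G) ≥ 4. Combining the bounds, tw(G) = 4.

Treewidth 4.
One such decomposition:
Bags: B1 = {b, d, e, f, g}  B2 = {a, b, d, e, g}  B3 = {a, b, c, d, e}
Tree: B1–B2, B2–B3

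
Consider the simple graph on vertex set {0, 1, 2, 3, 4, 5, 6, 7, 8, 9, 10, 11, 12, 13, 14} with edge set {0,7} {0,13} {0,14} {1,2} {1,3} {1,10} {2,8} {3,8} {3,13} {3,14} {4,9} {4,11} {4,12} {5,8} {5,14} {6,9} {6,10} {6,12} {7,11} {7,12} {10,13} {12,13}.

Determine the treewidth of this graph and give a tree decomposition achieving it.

Treewidth 3.
Bags: B1 = {4, 7, 9, 11}  B2 = {4, 7, 9, 12}  B3 = {6, 7, 9, 12}  B4 = {0, 6, 7, 12}  B5 = {0, 6, 12, 13}  B6 = {0, 6, 10, 13}  B7 = {0, 10, 13, 14}  B8 = {3, 10, 13, 14}  B9 = {1, 3, 10, 14}  B10 = {1, 3, 5, 14}  B11 = {1, 3, 5, 8}  B12 = {1, 2, 5, 8}
Tree: B1–B2, B2–B3, B3–B4, B4–B5, B5–B6, B6–B7, B7–B8, B8–B9, B9–B10, B10–B11, B11–B12

Every bag has size at most 4, so the width is 4 − 1 = 3 and tw(G) ≤ 3. For the lower bound: the 4 vertex sets {4,9,11}, {7}, {12}, {0,6,10,13} are disjoint, each induces a connected subgraph, and every pair is joined by at least one edge of G. Contracting each set to a single vertex therefore yields K_{4} as a minor, and since treewidth is minor-monotone, tw(G) ≥ tw(K_{4}) = 3. Combining the bounds, tw(G) = 3.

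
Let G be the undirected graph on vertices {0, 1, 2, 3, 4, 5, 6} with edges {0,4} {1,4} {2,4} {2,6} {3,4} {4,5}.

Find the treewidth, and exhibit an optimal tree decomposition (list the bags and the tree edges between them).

Each bag holds 2 vertices, so the decomposition has width 1, which upper-bounds the treewidth. Any graph with an edge has treewidth ≥ 1, and G has the edge 4–2. The upper and lower bounds meet at 1, so that is the treewidth.

Treewidth 1.
One such decomposition:
Bags: B1 = {2, 4}  B2 = {0, 4}  B3 = {2, 6}  B4 = {3, 4}  B5 = {4, 5}  B6 = {1, 4}
Tree: B1–B2, B1–B3, B1–B4, B2–B5, B4–B6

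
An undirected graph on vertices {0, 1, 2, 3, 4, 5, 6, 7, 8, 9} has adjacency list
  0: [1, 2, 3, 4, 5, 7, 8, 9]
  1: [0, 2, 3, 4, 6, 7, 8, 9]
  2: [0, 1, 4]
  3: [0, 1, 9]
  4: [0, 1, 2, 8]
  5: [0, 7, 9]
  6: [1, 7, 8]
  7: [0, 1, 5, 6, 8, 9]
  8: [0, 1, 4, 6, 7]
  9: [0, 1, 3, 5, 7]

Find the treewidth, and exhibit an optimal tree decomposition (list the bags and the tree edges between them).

The largest bag has 4 vertices, giving width 3; this decomposition certifies tw(G) ≤ 3. Conversely, {0, 1, 3, 9} is a clique of size 4, and the vertices of any clique must share a bag in every tree decomposition; so some bag has ≥ 4 vertices and tw(G) ≥ 3. Combining the bounds, tw(G) = 3.

Treewidth 3.
One such decomposition:
Bags: B1 = {0, 5, 7, 9}  B2 = {0, 1, 7, 9}  B3 = {0, 1, 7, 8}  B4 = {0, 1, 4, 8}  B5 = {0, 1, 2, 4}  B6 = {0, 1, 3, 9}  B7 = {1, 6, 7, 8}
Tree: B1–B2, B2–B3, B3–B4, B4–B5, B2–B6, B3–B7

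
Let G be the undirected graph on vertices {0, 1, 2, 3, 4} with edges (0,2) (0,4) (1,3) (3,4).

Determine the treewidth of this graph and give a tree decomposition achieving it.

Each bag holds 2 vertices, so the decomposition has width 1, which upper-bounds the treewidth. G has an edge, so its treewidth is at least 1. Therefore the treewidth is 1.

Treewidth 1.
One such decomposition:
Bags: B1 = {3, 4}  B2 = {0, 4}  B3 = {0, 2}  B4 = {1, 3}
Tree: B1–B2, B2–B3, B1–B4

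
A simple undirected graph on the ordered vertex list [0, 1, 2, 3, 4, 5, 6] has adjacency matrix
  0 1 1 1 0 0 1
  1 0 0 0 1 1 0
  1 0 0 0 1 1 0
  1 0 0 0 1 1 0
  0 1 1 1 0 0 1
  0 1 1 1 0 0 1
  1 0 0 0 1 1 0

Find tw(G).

A width-3 tree decomposition is:
Bags: B1 = {0, 4, 5, 6}  B2 = {0, 2, 4, 5}  B3 = {0, 1, 4, 5}  B4 = {0, 3, 4, 5}
Tree: B1–B2, B2–B3, B3–B4
Each bag holds 4 vertices, so the decomposition has width 3, which upper-bounds the treewidth. For the lower bound: the 4 vertex sets {5,6}, {2,4}, {0}, {1} are disjoint, each induces a connected subgraph, and every pair is joined by at least one edge of G. Contracting each set to a single vertex therefore yields K_{4} as a minor, and since treewidth is minor-monotone, tw(G) ≥ tw(K_{4}) = 3. Combining the bounds, tw(G) = 3.

3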